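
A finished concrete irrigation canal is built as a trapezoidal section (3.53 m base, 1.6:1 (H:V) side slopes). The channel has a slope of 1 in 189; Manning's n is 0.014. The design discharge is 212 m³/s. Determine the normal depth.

Manning's equation rearranged: A R^(2/3) = nQ / (1·√S) = 0.014 × 212 / (√0.005291) = 40.8.
Try y = 2.41 m: A R^(2/3) = 22.38 — too small.
Try y = 3.69 m: A R^(2/3) = 55.16 — too large.
Try y = 3.21 m: A R^(2/3) = 40.83 — matches.

y_n = 3.21 m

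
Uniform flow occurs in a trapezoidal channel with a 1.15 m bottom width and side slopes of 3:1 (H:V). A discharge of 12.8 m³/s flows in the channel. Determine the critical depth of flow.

y_c = 1.13 m

At critical depth, Q² T / (g A³) = 1, i.e. A³/T = Q²/g = 12.8²/9.81 = 16.7.
Try y = 1.27 m: A³/T = 28.5 — over.
Try y = 0.904 m: A³/T = 6.473 — short.
Try y = 1.13 m: A³/T = 17.03 — matches.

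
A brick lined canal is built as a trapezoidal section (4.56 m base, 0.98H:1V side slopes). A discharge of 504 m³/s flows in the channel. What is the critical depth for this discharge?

y_c = 6.87 m

At critical depth, Q² T / (g A³) = 1, i.e. A³/T = Q²/g = 504²/9.81 = 25890.
Trying y = 7.75 m: A³/T = 42330 — high.
Trying y = 5.46 m: A³/T = 10380 — low.
Trying y = 6.87 m: A³/T = 25900 — matches.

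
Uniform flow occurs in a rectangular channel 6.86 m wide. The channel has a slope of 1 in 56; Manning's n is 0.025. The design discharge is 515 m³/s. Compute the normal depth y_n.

Manning's equation rearranged: A R^(2/3) = nQ / (1·√S) = 0.025 × 515 / (√0.01786) = 96.35.
Trying y = 8.65 m: A R^(2/3) = 108 — too large.
Trying y = 5.65 m: A R^(2/3) = 64.25 — too small.
Trying y = 7.86 m: A R^(2/3) = 96.33 — matches.

y_n = 7.86 m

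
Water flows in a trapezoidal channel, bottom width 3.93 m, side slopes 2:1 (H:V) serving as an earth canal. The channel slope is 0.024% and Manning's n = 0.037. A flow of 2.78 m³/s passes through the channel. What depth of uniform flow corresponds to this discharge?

y_n = 1.2 m

Manning's equation rearranged: A R^(2/3) = nQ / (1·√S) = 0.037 × 2.78 / (√0.00024) = 6.64.
At y = 1.4 m: A R^(2/3) = 8.942 — over.
At y = 0.922 m: A R^(2/3) = 4.04 — short.
At y = 1.2 m: A R^(2/3) = 6.639 — matches.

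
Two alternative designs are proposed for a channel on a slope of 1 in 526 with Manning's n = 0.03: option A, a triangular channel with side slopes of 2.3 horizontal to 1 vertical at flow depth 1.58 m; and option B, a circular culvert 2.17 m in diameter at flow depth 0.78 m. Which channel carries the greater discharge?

channel A

Channel A: For a triangular section with side slope z = 2.3: A = zy² = 2.3×1.58² = 5.742 m²; P = 2y√(1+z²) = 2×1.58×2.508 = 7.925 m. Hydraulic radius R = A/P = 5.742/7.925 = 0.7245 m. Q_A = (1/0.03)·5.742·0.7245^(2/3)·√0.001901 = 6.732 m³/s.
Channel B: For a circular section of diameter D = 2.17 m at depth y = 0.78 m, the central angle is θ = 2 arccos(1 − 2y/D) = 2.572 rad. Then A = (D²/8)(θ − sin θ) = 1.196 m² and P = Dθ/2 = 2.79 m. Hydraulic radius R = A/P = 1.196/2.79 = 0.4287 m. Q_B = (1/0.03)·1.196·0.4287^(2/3)·√0.001901 = 0.9884 m³/s.
Q_A = 6.732 m³/s vs Q_B = 0.9884 m³/s, so channel A carries more.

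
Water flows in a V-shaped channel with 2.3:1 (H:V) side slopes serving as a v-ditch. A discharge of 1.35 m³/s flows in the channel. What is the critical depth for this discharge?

At critical depth, Q² T / (g A³) = 1, i.e. A³/T = Q²/g = 1.35²/9.81 = 0.1858.
Trying y = 0.506 m: A³/T = 0.08774 — too small.
Trying y = 0.588 m: A³/T = 0.1859 — close enough.

y_c = 0.588 m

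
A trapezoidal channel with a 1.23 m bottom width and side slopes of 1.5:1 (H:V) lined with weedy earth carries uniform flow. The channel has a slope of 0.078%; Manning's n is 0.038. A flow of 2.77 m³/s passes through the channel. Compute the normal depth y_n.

Manning's equation rearranged: A R^(2/3) = nQ / (1·√S) = 0.038 × 2.77 / (√0.00078) = 3.769.
Trying y = 1.69 m: A R^(2/3) = 5.794 — high.
Trying y = 1.08 m: A R^(2/3) = 2.191 — low.
Trying y = 1.39 m: A R^(2/3) = 3.764 — ≈ 3.769.

y_n = 1.39 m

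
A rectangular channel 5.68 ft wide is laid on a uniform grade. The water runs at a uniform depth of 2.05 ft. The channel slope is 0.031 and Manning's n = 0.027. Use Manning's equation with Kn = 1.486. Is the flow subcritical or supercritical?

Flow area A = b·y = 5.68 × 2.05 = 11.64 ft². Wetted perimeter P = b + 2y = 5.68 + 2×2.05 = 9.78 ft.
Hydraulic radius R = A/P = 11.64/9.78 = 1.191 ft.
V = (1.486/n) R^(2/3) √S = (1.486/0.027) × 1.191^(2/3) × √0.031 = 10.89 ft/s. Hydraulic depth D_h = A/T = 11.64/5.68 = 2.05 ft.
Froude number Fr = V/√(g·D_h) = 10.89/√(32.2×2.05) = 1.34, which is greater than 1, so the flow is supercritical.

supercritical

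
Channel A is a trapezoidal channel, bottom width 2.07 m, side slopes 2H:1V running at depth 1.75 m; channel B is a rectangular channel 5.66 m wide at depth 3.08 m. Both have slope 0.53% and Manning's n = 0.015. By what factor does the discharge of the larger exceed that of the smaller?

2.34

Channel A: With bottom width b = 2.07 m and side slope z = 2: A = (b + zy)y = (2.07 + 2×1.75)×1.75 = 9.748 m²; P = b + 2y√(1+z²) = 2.07 + 2×1.75×2.236 = 9.896 m. Hydraulic radius R = A/P = 9.748/9.896 = 0.985 m. Q_A = (1/0.015)·9.748·0.985^(2/3)·√0.0053 = 46.83 m³/s.
Channel B: Flow area A = b·y = 5.66 × 3.08 = 17.43 m². Wetted perimeter P = b + 2y = 5.66 + 2×3.08 = 11.82 m. Hydraulic radius R = A/P = 17.43/11.82 = 1.475 m. Q_B = (1/0.015)·17.43·1.475^(2/3)·√0.0053 = 109.6 m³/s.
The larger discharge is 109.6 m³/s and the smaller is 46.83 m³/s; the ratio is 2.34.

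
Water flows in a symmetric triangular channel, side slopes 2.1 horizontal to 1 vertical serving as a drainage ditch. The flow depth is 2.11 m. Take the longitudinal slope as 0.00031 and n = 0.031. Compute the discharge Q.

For a triangular section with side slope z = 2.1: A = zy² = 2.1×2.11² = 9.349 m²; P = 2y√(1+z²) = 2×2.11×2.326 = 9.815 m.
Hydraulic radius R = A/P = 9.349/9.815 = 0.9525 m.
Manning's equation: Q = (1/n) A R^(2/3) S^(1/2) = (1/0.031) × 9.349 × 0.9525^(2/3) × 0.00031^(1/2) = 5.14 m³/s.

Q = 5.14 m³/s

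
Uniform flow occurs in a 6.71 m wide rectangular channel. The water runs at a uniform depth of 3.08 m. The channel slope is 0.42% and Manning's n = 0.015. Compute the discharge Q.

Flow area A = b·y = 6.71 × 3.08 = 20.67 m². Wetted perimeter P = b + 2y = 6.71 + 2×3.08 = 12.87 m.
Hydraulic radius R = A/P = 20.67/12.87 = 1.606 m.
Manning's equation: Q = (1/n) A R^(2/3) S^(1/2) = (1/0.015) × 20.67 × 1.606^(2/3) × 0.0042^(1/2) = 122 m³/s.

Q = 122 m³/s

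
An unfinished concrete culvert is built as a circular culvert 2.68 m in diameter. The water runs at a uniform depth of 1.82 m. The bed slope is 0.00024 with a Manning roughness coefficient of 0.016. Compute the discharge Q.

For a circular section of diameter D = 2.68 m at depth y = 1.82 m, the central angle is θ = 2 arccos(1 − 2y/D) = 3.874 rad. Then A = (D²/8)(θ − sin θ) = 4.079 m² and P = Dθ/2 = 5.192 m.
Hydraulic radius R = A/P = 4.079/5.192 = 0.7857 m.
Manning's equation: Q = (1/n) A R^(2/3) S^(1/2) = (1/0.016) × 4.079 × 0.7857^(2/3) × 0.00024^(1/2) = 3.36 m³/s.

Q = 3.36 m³/s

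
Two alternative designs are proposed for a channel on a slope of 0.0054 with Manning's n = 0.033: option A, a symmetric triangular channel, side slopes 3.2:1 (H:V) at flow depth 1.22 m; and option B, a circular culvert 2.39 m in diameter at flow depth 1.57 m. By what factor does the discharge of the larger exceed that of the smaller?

Channel A: For a triangular section with side slope z = 3.2: A = zy² = 3.2×1.22² = 4.763 m²; P = 2y√(1+z²) = 2×1.22×3.353 = 8.18 m. Hydraulic radius R = A/P = 4.763/8.18 = 0.5822 m. Q_A = (1/0.033)·4.763·0.5822^(2/3)·√0.0054 = 7.395 m³/s.
Channel B: For a circular section of diameter D = 2.39 m at depth y = 1.57 m, the central angle is θ = 2 arccos(1 − 2y/D) = 3.78 rad. Then A = (D²/8)(θ − sin θ) = 3.124 m² and P = Dθ/2 = 4.517 m. Hydraulic radius R = A/P = 3.124/4.517 = 0.6917 m. Q_B = (1/0.033)·3.124·0.6917^(2/3)·√0.0054 = 5.442 m³/s.
The larger discharge is 7.395 m³/s and the smaller is 5.442 m³/s; the ratio is 1.36.

1.36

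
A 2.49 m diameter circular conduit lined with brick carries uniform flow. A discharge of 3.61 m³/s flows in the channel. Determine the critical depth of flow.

y_c = 0.848 m

At critical depth, Q² T / (g A³) = 1, i.e. A³/T = Q²/g = 3.61²/9.81 = 1.328.
Trying y = 0.699 m: A³/T = 0.6281 — low.
Trying y = 1.02 m: A³/T = 2.703 — high.
Trying y = 0.848 m: A³/T = 1.328 — matches.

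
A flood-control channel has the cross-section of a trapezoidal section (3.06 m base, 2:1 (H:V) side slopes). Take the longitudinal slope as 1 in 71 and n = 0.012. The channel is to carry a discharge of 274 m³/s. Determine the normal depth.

Manning's equation rearranged: A R^(2/3) = nQ / (1·√S) = 0.012 × 274 / (√0.01408) = 27.71.
Try y = 3.32 m: A R^(2/3) = 47.62 — high.
Try y = 2.27 m: A R^(2/3) = 20.61 — low.
Try y = 2.6 m: A R^(2/3) = 27.67 — matches.

y_n = 2.6 m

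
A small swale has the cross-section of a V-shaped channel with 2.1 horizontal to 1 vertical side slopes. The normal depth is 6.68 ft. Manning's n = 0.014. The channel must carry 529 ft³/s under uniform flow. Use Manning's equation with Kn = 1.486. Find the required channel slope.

S = 0.000649

For a triangular section with side slope z = 2.1: A = zy² = 2.1×6.68² = 93.71 ft²; P = 2y√(1+z²) = 2×6.68×2.326 = 31.07 ft.
Hydraulic radius R = A/P = 93.71/31.07 = 3.016 ft.
From Manning's equation, S = [nQ / (1.486 A R^(2/3))]² = [0.014 × 529 / (1.486 × 93.71 × 3.016^(2/3))]² = 0.000649.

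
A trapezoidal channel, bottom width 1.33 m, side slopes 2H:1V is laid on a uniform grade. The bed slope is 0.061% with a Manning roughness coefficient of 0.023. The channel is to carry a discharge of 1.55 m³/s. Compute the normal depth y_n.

Manning's equation rearranged: A R^(2/3) = nQ / (1·√S) = 0.023 × 1.55 / (√0.00061) = 1.443.
Try y = 0.672 m: A R^(2/3) = 0.9989 — short.
Try y = 1.02 m: A R^(2/3) = 2.4 — over.
Try y = 0.803 m: A R^(2/3) = 1.443 — ≈ 1.443.

y_n = 0.803 m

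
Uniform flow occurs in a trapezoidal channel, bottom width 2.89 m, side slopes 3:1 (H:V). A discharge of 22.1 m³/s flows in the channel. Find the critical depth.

y_c = 1.22 m

At critical depth, Q² T / (g A³) = 1, i.e. A³/T = Q²/g = 22.1²/9.81 = 49.79.
Trying y = 1.38 m: A³/T = 81.74 — high.
Trying y = 1.22 m: A³/T = 49.98 — close enough.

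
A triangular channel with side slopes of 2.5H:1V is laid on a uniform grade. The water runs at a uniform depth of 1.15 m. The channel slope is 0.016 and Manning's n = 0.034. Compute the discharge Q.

Q = 8.09 m³/s

For a triangular section with side slope z = 2.5: A = zy² = 2.5×1.15² = 3.306 m²; P = 2y√(1+z²) = 2×1.15×2.693 = 6.193 m.
Hydraulic radius R = A/P = 3.306/6.193 = 0.5339 m.
Manning's equation: Q = (1/n) A R^(2/3) S^(1/2) = (1/0.034) × 3.306 × 0.5339^(2/3) × 0.016^(1/2) = 8.09 m³/s.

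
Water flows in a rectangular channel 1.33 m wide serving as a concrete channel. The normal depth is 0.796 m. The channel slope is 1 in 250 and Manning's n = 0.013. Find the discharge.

Flow area A = b·y = 1.33 × 0.796 = 1.059 m². Wetted perimeter P = b + 2y = 1.33 + 2×0.796 = 2.922 m.
Hydraulic radius R = A/P = 1.059/2.922 = 0.3623 m.
Manning's equation: Q = (1/n) A R^(2/3) S^(1/2) = (1/0.013) × 1.059 × 0.3623^(2/3) × 0.004^(1/2) = 2.62 m³/s.

Q = 2.62 m³/s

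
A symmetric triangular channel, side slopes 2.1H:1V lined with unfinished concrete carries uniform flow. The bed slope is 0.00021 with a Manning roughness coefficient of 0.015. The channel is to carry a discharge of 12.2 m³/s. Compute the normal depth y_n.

y_n = 2.39 m

Manning's equation rearranged: A R^(2/3) = nQ / (1·√S) = 0.015 × 12.2 / (√0.00021) = 12.63.
At y = 1.96 m: A R^(2/3) = 7.435 — low.
At y = 2.66 m: A R^(2/3) = 16.79 — high.
At y = 2.39 m: A R^(2/3) = 12.62 — matches.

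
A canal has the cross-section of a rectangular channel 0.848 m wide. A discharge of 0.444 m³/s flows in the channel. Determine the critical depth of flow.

For a rectangular channel, critical depth y_c = (q²/g)^(1/3) where q = Q/b = 0.444/0.848 = 0.5236 m²/s.
So y_c = (0.5236²/9.81)^(1/3) = 0.303 m.

y_c = 0.303 m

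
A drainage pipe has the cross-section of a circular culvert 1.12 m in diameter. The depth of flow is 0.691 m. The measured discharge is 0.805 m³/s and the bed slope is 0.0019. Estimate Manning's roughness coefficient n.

For a circular section of diameter D = 1.12 m at depth y = 0.691 m, the central angle is θ = 2 arccos(1 − 2y/D) = 3.614 rad. Then A = (D²/8)(θ − sin θ) = 0.638 m² and P = Dθ/2 = 2.024 m.
Hydraulic radius R = A/P = 0.638/2.024 = 0.3152 m.
Rearranging Manning's equation: n = (1/Q) A R^(2/3) S^(1/2) = (1/0.805) × 0.638 × 0.3152^(2/3) × √0.0019 = 0.016.

n = 0.016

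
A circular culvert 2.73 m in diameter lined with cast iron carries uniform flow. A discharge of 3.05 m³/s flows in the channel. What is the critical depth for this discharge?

At critical depth, Q² T / (g A³) = 1, i.e. A³/T = Q²/g = 3.05²/9.81 = 0.9483.
At y = 0.536 m: A³/T = 0.2465 — short.
At y = 0.899 m: A³/T = 1.847 — over.
At y = 0.757 m: A³/T = 0.9486 — ≈ 0.9483.

y_c = 0.757 m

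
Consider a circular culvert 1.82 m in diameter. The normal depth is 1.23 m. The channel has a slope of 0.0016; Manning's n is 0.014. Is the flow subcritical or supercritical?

For a circular section of diameter D = 1.82 m at depth y = 1.23 m, the central angle is θ = 2 arccos(1 − 2y/D) = 3.86 rad. Then A = (D²/8)(θ − sin θ) = 1.871 m² and P = Dθ/2 = 3.513 m.
Hydraulic radius R = A/P = 1.871/3.513 = 0.5326 m.
V = (1/n) R^(2/3) √S = (1/0.014) × 0.5326^(2/3) × √0.0016 = 1.877 m/s. Hydraulic depth D_h = A/T = 1.871/1.704 = 1.098 m.
Froude number Fr = V/√(g·D_h) = 1.877/√(9.81×1.098) = 0.572, which is less than 1, so the flow is subcritical.

subcritical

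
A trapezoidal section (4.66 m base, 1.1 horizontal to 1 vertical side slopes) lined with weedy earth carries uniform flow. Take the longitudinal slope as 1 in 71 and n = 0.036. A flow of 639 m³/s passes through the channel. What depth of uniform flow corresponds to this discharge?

Manning's equation rearranged: A R^(2/3) = nQ / (1·√S) = 0.036 × 639 / (√0.01408) = 193.8.
Try y = 6.18 m: A R^(2/3) = 149.7 — too small.
Try y = 8.45 m: A R^(2/3) = 295.1 — too large.
Try y = 6.97 m: A R^(2/3) = 193.7 — close enough.

y_n = 6.97 m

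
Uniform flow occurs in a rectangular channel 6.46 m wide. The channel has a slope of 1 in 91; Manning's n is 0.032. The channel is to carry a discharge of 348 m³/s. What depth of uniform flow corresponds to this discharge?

y_n = 9.2 m

Manning's equation rearranged: A R^(2/3) = nQ / (1·√S) = 0.032 × 348 / (√0.01099) = 106.2.
At y = 6.9 m: A R^(2/3) = 75.4 — low.
At y = 9.2 m: A R^(2/3) = 106.3 — matches.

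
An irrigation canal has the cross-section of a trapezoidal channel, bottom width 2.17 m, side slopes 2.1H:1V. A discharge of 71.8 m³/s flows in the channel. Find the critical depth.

At critical depth, Q² T / (g A³) = 1, i.e. A³/T = Q²/g = 71.8²/9.81 = 525.5.
At y = 2.95 m: A³/T = 1032 — over.
At y = 2.04 m: A³/T = 212.5 — short.
At y = 2.52 m: A³/T = 521.3 — ≈ 525.5.

y_c = 2.52 m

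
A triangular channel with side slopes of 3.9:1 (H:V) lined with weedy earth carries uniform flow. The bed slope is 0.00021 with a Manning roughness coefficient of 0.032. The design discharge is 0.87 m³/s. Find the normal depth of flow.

Manning's equation rearranged: A R^(2/3) = nQ / (1·√S) = 0.032 × 0.87 / (√0.00021) = 1.921.
Try y = 0.771 m: A R^(2/3) = 1.202 — short.
Try y = 0.997 m: A R^(2/3) = 2.386 — over.
Try y = 0.919 m: A R^(2/3) = 1.92 — ≈ 1.921.

y_n = 0.919 m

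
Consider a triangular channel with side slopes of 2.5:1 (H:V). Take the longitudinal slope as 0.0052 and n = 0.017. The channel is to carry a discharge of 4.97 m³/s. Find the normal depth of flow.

y_n = 0.912 m

Manning's equation rearranged: A R^(2/3) = nQ / (1·√S) = 0.017 × 4.97 / (√0.0052) = 1.172.
Trying y = 1.02 m: A R^(2/3) = 1.58 — too large.
Trying y = 0.76 m: A R^(2/3) = 0.721 — too small.
Trying y = 0.912 m: A R^(2/3) = 1.172 — matches.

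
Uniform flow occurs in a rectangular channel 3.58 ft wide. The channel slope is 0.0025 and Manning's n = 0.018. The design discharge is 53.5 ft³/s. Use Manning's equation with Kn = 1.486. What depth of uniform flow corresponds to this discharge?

Manning's equation rearranged: A R^(2/3) = nQ / (1.486·√S) = 0.018 × 53.5 / (1.486 × √0.0025) = 12.96.
Trying y = 2.72 ft: A R^(2/3) = 10.25 — short.
Trying y = 3.79 ft: A R^(2/3) = 15.46 — over.
Trying y = 3.28 ft: A R^(2/3) = 12.95 — ≈ 12.96.

y_n = 3.28 ft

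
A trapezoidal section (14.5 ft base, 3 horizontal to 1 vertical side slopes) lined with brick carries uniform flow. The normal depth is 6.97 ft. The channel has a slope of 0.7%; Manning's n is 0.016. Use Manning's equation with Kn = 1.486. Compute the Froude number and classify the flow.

With bottom width b = 14.5 ft and side slope z = 3: A = (b + zy)y = (14.5 + 3×6.97)×6.97 = 246.8 ft²; P = b + 2y√(1+z²) = 14.5 + 2×6.97×3.162 = 58.58 ft.
Hydraulic radius R = A/P = 246.8/58.58 = 4.213 ft.
V = (1.486/n) R^(2/3) √S = (1.486/0.016) × 4.213^(2/3) × √0.007 = 20.27 ft/s. Hydraulic depth D_h = A/T = 246.8/56.32 = 4.382 ft.
Froude number Fr = V/√(g·D_h) = 20.27/√(32.2×4.382) = 1.71, which is greater than 1, so the flow is supercritical.

supercritical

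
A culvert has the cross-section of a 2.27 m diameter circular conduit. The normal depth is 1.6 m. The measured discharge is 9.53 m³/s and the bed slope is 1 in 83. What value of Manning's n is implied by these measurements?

n = 0.027

For a circular section of diameter D = 2.27 m at depth y = 1.6 m, the central angle is θ = 2 arccos(1 − 2y/D) = 3.986 rad. Then A = (D²/8)(θ − sin θ) = 3.049 m² and P = Dθ/2 = 4.524 m.
Hydraulic radius R = A/P = 3.049/4.524 = 0.6739 m.
Rearranging Manning's equation: n = (1/Q) A R^(2/3) S^(1/2) = (1/9.53) × 3.049 × 0.6739^(2/3) × √0.01205 = 0.027.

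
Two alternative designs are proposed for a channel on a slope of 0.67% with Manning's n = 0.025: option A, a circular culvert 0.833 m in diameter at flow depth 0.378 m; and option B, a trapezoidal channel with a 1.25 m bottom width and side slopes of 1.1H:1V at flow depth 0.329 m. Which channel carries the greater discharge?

Channel A: For a circular section of diameter D = 0.833 m at depth y = 0.378 m, the central angle is θ = 2 arccos(1 − 2y/D) = 2.956 rad. Then A = (D²/8)(θ − sin θ) = 0.2405 m² and P = Dθ/2 = 1.231 m. Hydraulic radius R = A/P = 0.2405/1.231 = 0.1953 m. Q_A = (1/0.025)·0.2405·0.1953^(2/3)·√0.0067 = 0.265 m³/s.
Channel B: With bottom width b = 1.25 m and side slope z = 1.1: A = (b + zy)y = (1.25 + 1.1×0.329)×0.329 = 0.5303 m²; P = b + 2y√(1+z²) = 1.25 + 2×0.329×1.487 = 2.228 m. Hydraulic radius R = A/P = 0.5303/2.228 = 0.238 m. Q_B = (1/0.025)·0.5303·0.238^(2/3)·√0.0067 = 0.6668 m³/s.
Q_A = 0.265 m³/s vs Q_B = 0.6668 m³/s, so channel B carries more.

channel B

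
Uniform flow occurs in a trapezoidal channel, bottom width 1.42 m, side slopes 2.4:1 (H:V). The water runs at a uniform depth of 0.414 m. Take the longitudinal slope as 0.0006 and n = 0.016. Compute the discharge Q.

With bottom width b = 1.42 m and side slope z = 2.4: A = (b + zy)y = (1.42 + 2.4×0.414)×0.414 = 0.9992 m²; P = b + 2y√(1+z²) = 1.42 + 2×0.414×2.6 = 3.573 m.
Hydraulic radius R = A/P = 0.9992/3.573 = 0.2797 m.
Manning's equation: Q = (1/n) A R^(2/3) S^(1/2) = (1/0.016) × 0.9992 × 0.2797^(2/3) × 0.0006^(1/2) = 0.654 m³/s.

Q = 0.654 m³/s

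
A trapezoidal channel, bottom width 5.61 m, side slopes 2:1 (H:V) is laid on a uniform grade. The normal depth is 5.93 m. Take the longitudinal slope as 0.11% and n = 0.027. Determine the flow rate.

With bottom width b = 5.61 m and side slope z = 2: A = (b + zy)y = (5.61 + 2×5.93)×5.93 = 103.6 m²; P = b + 2y√(1+z²) = 5.61 + 2×5.93×2.236 = 32.13 m.
Hydraulic radius R = A/P = 103.6/32.13 = 3.224 m.
Manning's equation: Q = (1/n) A R^(2/3) S^(1/2) = (1/0.027) × 103.6 × 3.224^(2/3) × 0.0011^(1/2) = 278 m³/s.

Q = 278 m³/s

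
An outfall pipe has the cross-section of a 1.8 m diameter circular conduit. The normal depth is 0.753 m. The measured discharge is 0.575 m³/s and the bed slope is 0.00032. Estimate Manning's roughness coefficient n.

n = 0.017

For a circular section of diameter D = 1.8 m at depth y = 0.753 m, the central angle is θ = 2 arccos(1 − 2y/D) = 2.813 rad. Then A = (D²/8)(θ − sin θ) = 1.009 m² and P = Dθ/2 = 2.532 m.
Hydraulic radius R = A/P = 1.009/2.532 = 0.3985 m.
Rearranging Manning's equation: n = (1/Q) A R^(2/3) S^(1/2) = (1/0.575) × 1.009 × 0.3985^(2/3) × √0.00032 = 0.017.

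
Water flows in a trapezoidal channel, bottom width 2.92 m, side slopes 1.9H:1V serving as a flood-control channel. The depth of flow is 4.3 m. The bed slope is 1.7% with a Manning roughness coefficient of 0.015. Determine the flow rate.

Q = 708 m³/s

With bottom width b = 2.92 m and side slope z = 1.9: A = (b + zy)y = (2.92 + 1.9×4.3)×4.3 = 47.69 m²; P = b + 2y√(1+z²) = 2.92 + 2×4.3×2.147 = 21.38 m.
Hydraulic radius R = A/P = 47.69/21.38 = 2.23 m.
Manning's equation: Q = (1/n) A R^(2/3) S^(1/2) = (1/0.015) × 47.69 × 2.23^(2/3) × 0.017^(1/2) = 708 m³/s.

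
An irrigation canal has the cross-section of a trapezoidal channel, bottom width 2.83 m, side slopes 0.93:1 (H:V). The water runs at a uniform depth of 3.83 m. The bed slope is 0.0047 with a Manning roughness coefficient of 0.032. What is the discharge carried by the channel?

Q = 78.8 m³/s

With bottom width b = 2.83 m and side slope z = 0.93: A = (b + zy)y = (2.83 + 0.93×3.83)×3.83 = 24.48 m²; P = b + 2y√(1+z²) = 2.83 + 2×3.83×1.366 = 13.29 m.
Hydraulic radius R = A/P = 24.48/13.29 = 1.842 m.
Manning's equation: Q = (1/n) A R^(2/3) S^(1/2) = (1/0.032) × 24.48 × 1.842^(2/3) × 0.0047^(1/2) = 78.8 m³/s.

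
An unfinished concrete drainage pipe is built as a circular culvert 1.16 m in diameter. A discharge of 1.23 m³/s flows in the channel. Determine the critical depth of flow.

y_c = 0.61 m

At critical depth, Q² T / (g A³) = 1, i.e. A³/T = Q²/g = 1.23²/9.81 = 0.1542.
Trying y = 0.448 m: A³/T = 0.0473 — short.
Trying y = 0.751 m: A³/T = 0.3422 — over.
Trying y = 0.61 m: A³/T = 0.1542 — matches.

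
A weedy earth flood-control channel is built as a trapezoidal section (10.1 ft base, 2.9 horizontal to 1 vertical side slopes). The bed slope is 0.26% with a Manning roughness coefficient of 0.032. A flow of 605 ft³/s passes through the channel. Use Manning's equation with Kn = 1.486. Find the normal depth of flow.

y_n = 4.99 ft

Manning's equation rearranged: A R^(2/3) = nQ / (1.486·√S) = 0.032 × 605 / (1.486 × √0.0026) = 255.5.
At y = 6.14 ft: A R^(2/3) = 401.5 — too large.
At y = 4.99 ft: A R^(2/3) = 255.7 — ≈ 255.5.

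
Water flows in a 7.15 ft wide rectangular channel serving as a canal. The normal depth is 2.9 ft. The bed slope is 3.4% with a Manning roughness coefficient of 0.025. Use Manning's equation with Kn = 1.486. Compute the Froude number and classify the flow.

supercritical

Flow area A = b·y = 7.15 × 2.9 = 20.73 ft². Wetted perimeter P = b + 2y = 7.15 + 2×2.9 = 12.95 ft.
Hydraulic radius R = A/P = 20.73/12.95 = 1.601 ft.
V = (1.486/n) R^(2/3) √S = (1.486/0.025) × 1.601^(2/3) × √0.034 = 15 ft/s. Hydraulic depth D_h = A/T = 20.73/7.15 = 2.9 ft.
Froude number Fr = V/√(g·D_h) = 15/√(32.2×2.9) = 1.55, which is greater than 1, so the flow is supercritical.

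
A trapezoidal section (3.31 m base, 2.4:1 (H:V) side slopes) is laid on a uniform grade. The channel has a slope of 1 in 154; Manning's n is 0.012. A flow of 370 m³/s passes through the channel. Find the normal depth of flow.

y_n = 3.3 m

Manning's equation rearranged: A R^(2/3) = nQ / (1·√S) = 0.012 × 370 / (√0.006494) = 55.1.
Trying y = 3.92 m: A R^(2/3) = 81.86 — over.
Trying y = 2.37 m: A R^(2/3) = 26.23 — short.
Trying y = 3.3 m: A R^(2/3) = 55.05 — close enough.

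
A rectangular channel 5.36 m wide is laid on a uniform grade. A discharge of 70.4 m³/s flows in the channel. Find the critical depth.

For a rectangular channel, critical depth y_c = (q²/g)^(1/3) where q = Q/b = 70.4/5.36 = 13.13 m²/s.
So y_c = (13.13²/9.81)^(1/3) = 2.6 m.

y_c = 2.6 m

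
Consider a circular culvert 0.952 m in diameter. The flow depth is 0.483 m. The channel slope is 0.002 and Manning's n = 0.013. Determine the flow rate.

Q = 0.482 m³/s

For a circular section of diameter D = 0.952 m at depth y = 0.483 m, the central angle is θ = 2 arccos(1 − 2y/D) = 3.171 rad. Then A = (D²/8)(θ − sin θ) = 0.3626 m² and P = Dθ/2 = 1.509 m.
Hydraulic radius R = A/P = 0.3626/1.509 = 0.2402 m.
Manning's equation: Q = (1/n) A R^(2/3) S^(1/2) = (1/0.013) × 0.3626 × 0.2402^(2/3) × 0.002^(1/2) = 0.482 m³/s.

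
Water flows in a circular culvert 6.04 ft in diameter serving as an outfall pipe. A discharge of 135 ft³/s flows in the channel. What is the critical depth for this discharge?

y_c = 3.14 ft

At critical depth, Q² T / (g A³) = 1, i.e. A³/T = Q²/g = 135²/32.2 = 566.
Try y = 2.75 ft: A³/T = 340.3 — low.
Try y = 3.57 ft: A³/T = 922.6 — high.
Try y = 3.14 ft: A³/T = 564.9 — ≈ 566.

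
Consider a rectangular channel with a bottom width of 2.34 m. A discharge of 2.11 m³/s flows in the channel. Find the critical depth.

y_c = 0.436 m

For a rectangular channel, critical depth y_c = (q²/g)^(1/3) where q = Q/b = 2.11/2.34 = 0.9017 m²/s.
So y_c = (0.9017²/9.81)^(1/3) = 0.436 m.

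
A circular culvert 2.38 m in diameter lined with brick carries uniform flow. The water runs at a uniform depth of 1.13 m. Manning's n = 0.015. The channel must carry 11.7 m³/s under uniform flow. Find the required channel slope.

For a circular section of diameter D = 2.38 m at depth y = 1.13 m, the central angle is θ = 2 arccos(1 − 2y/D) = 3.041 rad. Then A = (D²/8)(θ − sin θ) = 2.082 m² and P = Dθ/2 = 3.618 m.
Hydraulic radius R = A/P = 2.082/3.618 = 0.5753 m.
From Manning's equation, S = [nQ / (1 A R^(2/3))]² = [0.015 × 11.7 / (1 × 2.082 × 0.5753^(2/3))]² = 0.0149.

S = 0.0149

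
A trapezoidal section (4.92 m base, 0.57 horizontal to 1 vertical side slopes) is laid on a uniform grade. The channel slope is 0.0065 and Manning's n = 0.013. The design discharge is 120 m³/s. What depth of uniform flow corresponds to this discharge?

y_n = 2.4 m

Manning's equation rearranged: A R^(2/3) = nQ / (1·√S) = 0.013 × 120 / (√0.0065) = 19.35.
Try y = 2.94 m: A R^(2/3) = 27.18 — over.
Try y = 2.11 m: A R^(2/3) = 15.56 — short.
Try y = 2.4 m: A R^(2/3) = 19.29 — close enough.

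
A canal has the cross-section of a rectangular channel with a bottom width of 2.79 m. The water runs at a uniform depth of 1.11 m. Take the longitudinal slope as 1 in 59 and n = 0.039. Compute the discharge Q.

Flow area A = b·y = 2.79 × 1.11 = 3.097 m². Wetted perimeter P = b + 2y = 2.79 + 2×1.11 = 5.01 m.
Hydraulic radius R = A/P = 3.097/5.01 = 0.6181 m.
Manning's equation: Q = (1/n) A R^(2/3) S^(1/2) = (1/0.039) × 3.097 × 0.6181^(2/3) × 0.01695^(1/2) = 7.5 m³/s.

Q = 7.5 m³/s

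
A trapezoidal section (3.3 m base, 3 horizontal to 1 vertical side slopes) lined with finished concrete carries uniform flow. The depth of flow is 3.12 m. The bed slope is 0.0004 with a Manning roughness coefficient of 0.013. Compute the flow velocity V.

V = 2.2 m/s

With bottom width b = 3.3 m and side slope z = 3: A = (b + zy)y = (3.3 + 3×3.12)×3.12 = 39.5 m²; P = b + 2y√(1+z²) = 3.3 + 2×3.12×3.162 = 23.03 m.
Hydraulic radius R = A/P = 39.5/23.03 = 1.715 m.
From Manning's equation, V = (1/n) R^(2/3) S^(1/2) = (1/0.013) × 1.715^(2/3) × 0.0004^(1/2) = 2.2 m/s.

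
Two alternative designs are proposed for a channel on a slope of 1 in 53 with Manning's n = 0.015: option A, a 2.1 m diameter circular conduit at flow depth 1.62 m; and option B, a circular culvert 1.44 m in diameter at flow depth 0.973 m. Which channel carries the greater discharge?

channel A

Channel A: For a circular section of diameter D = 2.1 m at depth y = 1.62 m, the central angle is θ = 2 arccos(1 − 2y/D) = 4.289 rad. Then A = (D²/8)(θ − sin θ) = 2.867 m² and P = Dθ/2 = 4.504 m. Hydraulic radius R = A/P = 2.867/4.504 = 0.6366 m. Q_A = (1/0.015)·2.867·0.6366^(2/3)·√0.01887 = 19.43 m³/s.
Channel B: For a circular section of diameter D = 1.44 m at depth y = 0.973 m, the central angle is θ = 2 arccos(1 − 2y/D) = 3.86 rad. Then A = (D²/8)(θ − sin θ) = 1.171 m² and P = Dθ/2 = 2.779 m. Hydraulic radius R = A/P = 1.171/2.779 = 0.4214 m. Q_B = (1/0.015)·1.171·0.4214^(2/3)·√0.01887 = 6.027 m³/s.
Q_A = 19.43 m³/s vs Q_B = 6.027 m³/s, so channel A carries more.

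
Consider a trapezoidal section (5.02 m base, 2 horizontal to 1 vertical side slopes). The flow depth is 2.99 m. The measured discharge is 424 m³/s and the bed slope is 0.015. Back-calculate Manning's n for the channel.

With bottom width b = 5.02 m and side slope z = 2: A = (b + zy)y = (5.02 + 2×2.99)×2.99 = 32.89 m²; P = b + 2y√(1+z²) = 5.02 + 2×2.99×2.236 = 18.39 m.
Hydraulic radius R = A/P = 32.89/18.39 = 1.788 m.
Rearranging Manning's equation: n = (1/Q) A R^(2/3) S^(1/2) = (1/424) × 32.89 × 1.788^(2/3) × √0.015 = 0.014.

n = 0.014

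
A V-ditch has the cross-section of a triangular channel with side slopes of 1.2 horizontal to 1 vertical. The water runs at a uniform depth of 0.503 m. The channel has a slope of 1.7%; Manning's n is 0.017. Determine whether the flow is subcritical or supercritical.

For a triangular section with side slope z = 1.2: A = zy² = 1.2×0.503² = 0.3036 m²; P = 2y√(1+z²) = 2×0.503×1.562 = 1.571 m.
Hydraulic radius R = A/P = 0.3036/1.571 = 0.1932 m.
V = (1/n) R^(2/3) √S = (1/0.017) × 0.1932^(2/3) × √0.017 = 2.563 m/s. Hydraulic depth D_h = A/T = 0.3036/1.207 = 0.2515 m.
Froude number Fr = V/√(g·D_h) = 2.563/√(9.81×0.2515) = 1.63, which is greater than 1, so the flow is supercritical.

supercritical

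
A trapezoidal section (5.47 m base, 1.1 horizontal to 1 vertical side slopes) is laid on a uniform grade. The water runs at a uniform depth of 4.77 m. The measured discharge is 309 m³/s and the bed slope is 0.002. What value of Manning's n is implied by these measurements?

With bottom width b = 5.47 m and side slope z = 1.1: A = (b + zy)y = (5.47 + 1.1×4.77)×4.77 = 51.12 m²; P = b + 2y√(1+z²) = 5.47 + 2×4.77×1.487 = 19.65 m.
Hydraulic radius R = A/P = 51.12/19.65 = 2.601 m.
Rearranging Manning's equation: n = (1/Q) A R^(2/3) S^(1/2) = (1/309) × 51.12 × 2.601^(2/3) × √0.002 = 0.014.

n = 0.014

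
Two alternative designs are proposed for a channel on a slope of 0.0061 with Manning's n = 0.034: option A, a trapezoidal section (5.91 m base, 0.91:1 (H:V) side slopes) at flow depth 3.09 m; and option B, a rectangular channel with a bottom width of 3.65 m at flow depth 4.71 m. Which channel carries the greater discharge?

channel A

Channel A: With bottom width b = 5.91 m and side slope z = 0.91: A = (b + zy)y = (5.91 + 0.91×3.09)×3.09 = 26.95 m²; P = b + 2y√(1+z²) = 5.91 + 2×3.09×1.352 = 14.27 m. Hydraulic radius R = A/P = 26.95/14.27 = 1.889 m. Q_A = (1/0.034)·26.95·1.889^(2/3)·√0.0061 = 94.61 m³/s.
Channel B: Flow area A = b·y = 3.65 × 4.71 = 17.19 m². Wetted perimeter P = b + 2y = 3.65 + 2×4.71 = 13.07 m. Hydraulic radius R = A/P = 17.19/13.07 = 1.315 m. Q_B = (1/0.034)·17.19·1.315^(2/3)·√0.0061 = 47.41 m³/s.
Q_A = 94.61 m³/s vs Q_B = 47.41 m³/s, so channel A carries more.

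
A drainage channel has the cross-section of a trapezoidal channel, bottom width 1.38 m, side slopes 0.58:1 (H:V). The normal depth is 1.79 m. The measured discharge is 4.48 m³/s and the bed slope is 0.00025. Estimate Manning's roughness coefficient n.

n = 0.013

With bottom width b = 1.38 m and side slope z = 0.58: A = (b + zy)y = (1.38 + 0.58×1.79)×1.79 = 4.329 m²; P = b + 2y√(1+z²) = 1.38 + 2×1.79×1.156 = 5.519 m.
Hydraulic radius R = A/P = 4.329/5.519 = 0.7844 m.
Rearranging Manning's equation: n = (1/Q) A R^(2/3) S^(1/2) = (1/4.48) × 4.329 × 0.7844^(2/3) × √0.00025 = 0.013.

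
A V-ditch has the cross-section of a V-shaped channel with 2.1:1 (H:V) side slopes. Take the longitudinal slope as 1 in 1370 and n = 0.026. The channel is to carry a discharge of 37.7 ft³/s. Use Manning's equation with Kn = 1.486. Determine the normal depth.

y_n = 3.06 ft

Manning's equation rearranged: A R^(2/3) = nQ / (1.486·√S) = 0.026 × 37.7 / (1.486 × √0.0007299) = 24.41.
Trying y = 3.82 ft: A R^(2/3) = 44.07 — too large.
Trying y = 3.06 ft: A R^(2/3) = 24.39 — matches.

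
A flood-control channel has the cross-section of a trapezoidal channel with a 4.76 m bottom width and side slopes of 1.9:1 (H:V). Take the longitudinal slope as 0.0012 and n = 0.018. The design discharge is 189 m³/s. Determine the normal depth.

y_n = 4.27 m

Manning's equation rearranged: A R^(2/3) = nQ / (1·√S) = 0.018 × 189 / (√0.0012) = 98.21.
Trying y = 3.12 m: A R^(2/3) = 50.01 — too small.
Trying y = 5.32 m: A R^(2/3) = 159.6 — too large.
Trying y = 4.27 m: A R^(2/3) = 97.98 — close enough.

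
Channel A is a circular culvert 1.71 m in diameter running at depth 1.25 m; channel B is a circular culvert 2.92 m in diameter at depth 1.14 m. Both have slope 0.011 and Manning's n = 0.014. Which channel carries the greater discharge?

Channel A: For a circular section of diameter D = 1.71 m at depth y = 1.25 m, the central angle is θ = 2 arccos(1 − 2y/D) = 4.102 rad. Then A = (D²/8)(θ − sin θ) = 1.799 m² and P = Dθ/2 = 3.507 m. Hydraulic radius R = A/P = 1.799/3.507 = 0.5129 m. Q_A = (1/0.014)·1.799·0.5129^(2/3)·√0.011 = 8.635 m³/s.
Channel B: For a circular section of diameter D = 2.92 m at depth y = 1.14 m, the central angle is θ = 2 arccos(1 − 2y/D) = 2.7 rad. Then A = (D²/8)(θ − sin θ) = 2.421 m² and P = Dθ/2 = 3.941 m. Hydraulic radius R = A/P = 2.421/3.941 = 0.6143 m. Q_B = (1/0.014)·2.421·0.6143^(2/3)·√0.011 = 13.11 m³/s.
Q_A = 8.635 m³/s vs Q_B = 13.11 m³/s, so channel B carries more.

channel B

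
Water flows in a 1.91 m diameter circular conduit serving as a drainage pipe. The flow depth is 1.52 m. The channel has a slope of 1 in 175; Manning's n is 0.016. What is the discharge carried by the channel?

For a circular section of diameter D = 1.91 m at depth y = 1.52 m, the central angle is θ = 2 arccos(1 − 2y/D) = 4.408 rad. Then A = (D²/8)(θ − sin θ) = 2.445 m² and P = Dθ/2 = 4.209 m.
Hydraulic radius R = A/P = 2.445/4.209 = 0.5808 m.
Manning's equation: Q = (1/n) A R^(2/3) S^(1/2) = (1/0.016) × 2.445 × 0.5808^(2/3) × 0.005714^(1/2) = 8.04 m³/s.

Q = 8.04 m³/s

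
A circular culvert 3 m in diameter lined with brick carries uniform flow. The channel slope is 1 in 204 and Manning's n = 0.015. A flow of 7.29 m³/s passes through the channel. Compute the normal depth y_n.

Manning's equation rearranged: A R^(2/3) = nQ / (1·√S) = 0.015 × 7.29 / (√0.004902) = 1.562.
Try y = 1.35 m: A R^(2/3) = 2.43 — too large.
Try y = 0.829 m: A R^(2/3) = 0.9737 — too small.
Try y = 1.06 m: A R^(2/3) = 1.562 — matches.

y_n = 1.06 m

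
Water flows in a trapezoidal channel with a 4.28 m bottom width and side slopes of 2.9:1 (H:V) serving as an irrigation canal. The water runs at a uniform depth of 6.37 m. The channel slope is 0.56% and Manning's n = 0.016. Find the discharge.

Q = 1520 m³/s

With bottom width b = 4.28 m and side slope z = 2.9: A = (b + zy)y = (4.28 + 2.9×6.37)×6.37 = 144.9 m²; P = b + 2y√(1+z²) = 4.28 + 2×6.37×3.068 = 43.36 m.
Hydraulic radius R = A/P = 144.9/43.36 = 3.343 m.
Manning's equation: Q = (1/n) A R^(2/3) S^(1/2) = (1/0.016) × 144.9 × 3.343^(2/3) × 0.0056^(1/2) = 1520 m³/s.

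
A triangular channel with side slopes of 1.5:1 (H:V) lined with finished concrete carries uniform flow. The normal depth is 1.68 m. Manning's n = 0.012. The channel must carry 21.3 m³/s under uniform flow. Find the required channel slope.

S = 0.00588

For a triangular section with side slope z = 1.5: A = zy² = 1.5×1.68² = 4.234 m²; P = 2y√(1+z²) = 2×1.68×1.803 = 6.057 m.
Hydraulic radius R = A/P = 4.234/6.057 = 0.6989 m.
From Manning's equation, S = [nQ / (1 A R^(2/3))]² = [0.012 × 21.3 / (1 × 4.234 × 0.6989^(2/3))]² = 0.00588.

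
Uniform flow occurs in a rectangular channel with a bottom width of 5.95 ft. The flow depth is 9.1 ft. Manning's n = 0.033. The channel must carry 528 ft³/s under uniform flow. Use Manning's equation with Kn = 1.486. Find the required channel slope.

Flow area A = b·y = 5.95 × 9.1 = 54.14 ft². Wetted perimeter P = b + 2y = 5.95 + 2×9.1 = 24.15 ft.
Hydraulic radius R = A/P = 54.14/24.15 = 2.242 ft.
From Manning's equation, S = [nQ / (1.486 A R^(2/3))]² = [0.033 × 528 / (1.486 × 54.14 × 2.242^(2/3))]² = 0.016.

S = 0.016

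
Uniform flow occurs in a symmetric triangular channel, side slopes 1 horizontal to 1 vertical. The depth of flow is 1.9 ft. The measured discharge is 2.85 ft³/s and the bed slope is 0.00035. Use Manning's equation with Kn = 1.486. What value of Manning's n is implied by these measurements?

n = 0.027

For a triangular section with side slope z = 1: A = zy² = 1×1.9² = 3.61 ft²; P = 2y√(1+z²) = 2×1.9×1.414 = 5.374 ft.
Hydraulic radius R = A/P = 3.61/5.374 = 0.6718 ft.
Rearranging Manning's equation: n = (1.486/Q) A R^(2/3) S^(1/2) = (1.486/2.85) × 3.61 × 0.6718^(2/3) × √0.00035 = 0.027.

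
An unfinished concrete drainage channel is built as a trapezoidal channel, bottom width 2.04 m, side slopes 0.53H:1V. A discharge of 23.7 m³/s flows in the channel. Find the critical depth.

y_c = 2 m

At critical depth, Q² T / (g A³) = 1, i.e. A³/T = Q²/g = 23.7²/9.81 = 57.26.
Trying y = 1.65 m: A³/T = 29.35 — short.
Trying y = 2 m: A³/T = 57.29 — close enough.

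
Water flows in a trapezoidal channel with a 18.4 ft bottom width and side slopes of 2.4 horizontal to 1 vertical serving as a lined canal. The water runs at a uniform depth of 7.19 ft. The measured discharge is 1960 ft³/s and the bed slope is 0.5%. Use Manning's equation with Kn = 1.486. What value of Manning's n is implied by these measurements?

With bottom width b = 18.4 ft and side slope z = 2.4: A = (b + zy)y = (18.4 + 2.4×7.19)×7.19 = 256.4 ft²; P = b + 2y√(1+z²) = 18.4 + 2×7.19×2.6 = 55.79 ft.
Hydraulic radius R = A/P = 256.4/55.79 = 4.595 ft.
Rearranging Manning's equation: n = (1.486/Q) A R^(2/3) S^(1/2) = (1.486/1960) × 256.4 × 4.595^(2/3) × √0.005 = 0.038.

n = 0.038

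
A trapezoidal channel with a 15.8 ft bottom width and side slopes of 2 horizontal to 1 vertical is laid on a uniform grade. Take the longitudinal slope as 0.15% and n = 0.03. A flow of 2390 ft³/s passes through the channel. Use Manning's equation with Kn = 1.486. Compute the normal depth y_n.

Manning's equation rearranged: A R^(2/3) = nQ / (1.486·√S) = 0.03 × 2390 / (1.486 × √0.0015) = 1246.
Try y = 8 ft: A R^(2/3) = 737.2 — short.
Try y = 12.1 ft: A R^(2/3) = 1758 — over.
Try y = 10.3 ft: A R^(2/3) = 1246 — matches.

y_n = 10.3 ft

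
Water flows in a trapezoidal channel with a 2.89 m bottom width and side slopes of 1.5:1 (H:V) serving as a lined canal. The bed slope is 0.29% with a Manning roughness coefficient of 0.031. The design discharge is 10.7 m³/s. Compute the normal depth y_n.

y_n = 1.37 m

Manning's equation rearranged: A R^(2/3) = nQ / (1·√S) = 0.031 × 10.7 / (√0.0029) = 6.16.
At y = 1.18 m: A R^(2/3) = 4.618 — short.
At y = 1.64 m: A R^(2/3) = 8.755 — over.
At y = 1.37 m: A R^(2/3) = 6.152 — matches.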